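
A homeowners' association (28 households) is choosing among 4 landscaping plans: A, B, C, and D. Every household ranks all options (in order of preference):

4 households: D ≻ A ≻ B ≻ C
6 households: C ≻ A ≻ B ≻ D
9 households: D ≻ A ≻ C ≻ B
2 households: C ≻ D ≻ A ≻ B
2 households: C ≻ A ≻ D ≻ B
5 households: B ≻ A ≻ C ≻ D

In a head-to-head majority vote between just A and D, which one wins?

D

Voters preferring A to D: 13; preferring D to A: 15.
D wins the head-to-head.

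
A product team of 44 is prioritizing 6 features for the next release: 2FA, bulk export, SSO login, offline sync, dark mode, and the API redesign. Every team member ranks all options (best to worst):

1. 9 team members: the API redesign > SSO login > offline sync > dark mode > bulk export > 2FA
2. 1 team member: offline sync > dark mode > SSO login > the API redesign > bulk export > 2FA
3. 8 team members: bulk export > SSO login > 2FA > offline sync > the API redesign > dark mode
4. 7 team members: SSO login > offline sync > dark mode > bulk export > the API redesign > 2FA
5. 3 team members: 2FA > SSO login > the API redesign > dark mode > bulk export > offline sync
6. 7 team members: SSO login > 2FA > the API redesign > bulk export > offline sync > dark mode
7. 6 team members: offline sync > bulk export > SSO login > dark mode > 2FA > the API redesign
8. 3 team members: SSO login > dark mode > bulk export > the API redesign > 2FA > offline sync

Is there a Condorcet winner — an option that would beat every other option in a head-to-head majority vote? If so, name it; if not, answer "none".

SSO login

SSO login vs 2FA: 41–3 for SSO login.
SSO login vs bulk export: 30–14 for SSO login.
SSO login vs offline sync: 37–7 for SSO login.
SSO login vs dark mode: 43–1 for SSO login.
SSO login vs the API redesign: 35–9 for SSO login.
SSO login beats every other option head-to-head.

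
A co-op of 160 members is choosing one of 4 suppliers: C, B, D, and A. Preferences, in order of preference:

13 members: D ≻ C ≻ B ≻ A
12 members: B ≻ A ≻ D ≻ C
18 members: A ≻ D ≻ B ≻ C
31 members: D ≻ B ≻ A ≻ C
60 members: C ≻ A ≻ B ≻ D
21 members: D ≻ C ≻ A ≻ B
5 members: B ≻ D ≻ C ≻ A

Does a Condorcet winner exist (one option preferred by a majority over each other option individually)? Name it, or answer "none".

Checking pairwise contests:
D beats C 100–60.
C beats B 94–66.
A beats D 90–70.
C beats A 99–61.
Every option loses at least one head-to-head, so there is no Condorcet winner.

none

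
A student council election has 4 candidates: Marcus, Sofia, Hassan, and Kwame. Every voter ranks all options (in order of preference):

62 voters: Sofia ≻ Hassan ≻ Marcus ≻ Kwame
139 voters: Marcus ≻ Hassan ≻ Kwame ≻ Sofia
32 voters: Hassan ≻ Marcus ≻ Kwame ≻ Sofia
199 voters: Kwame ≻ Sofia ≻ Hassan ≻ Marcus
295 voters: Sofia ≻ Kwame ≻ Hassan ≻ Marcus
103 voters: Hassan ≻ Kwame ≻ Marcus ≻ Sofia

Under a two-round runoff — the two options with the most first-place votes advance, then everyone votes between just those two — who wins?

Kwame

Round 1 first-place votes: Marcus 139, Sofia 357, Hassan 135, Kwame 199.
Sofia and Kwame advance.
Runoff: Sofia is preferred to Kwame by 357 voters; Kwame by 473.
Kwame wins the runoff.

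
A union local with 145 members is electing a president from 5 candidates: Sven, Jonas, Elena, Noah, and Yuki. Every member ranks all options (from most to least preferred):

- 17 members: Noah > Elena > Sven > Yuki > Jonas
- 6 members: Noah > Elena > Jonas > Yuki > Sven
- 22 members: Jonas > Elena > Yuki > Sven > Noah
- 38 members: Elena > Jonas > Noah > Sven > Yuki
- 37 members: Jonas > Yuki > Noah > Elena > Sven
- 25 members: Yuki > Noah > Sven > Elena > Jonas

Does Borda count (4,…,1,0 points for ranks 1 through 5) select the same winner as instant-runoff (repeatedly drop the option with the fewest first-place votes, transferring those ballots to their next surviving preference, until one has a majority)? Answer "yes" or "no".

Borda — scores: Sven 144, Jonas 362, Elena 349, Noah 317, Yuki 278. Winner: Jonas.
Instant-runoff — R1 Sven 0, Jonas 59, Elena 38, Noah 23, Yuki 25 (Sven out); R2 Jonas 59, Elena 38, Noah 23, Yuki 25 (Noah out); R3 Jonas 59, Elena 61, Yuki 25 (Yuki out); R4 Jonas 59, Elena 86 (Elena winner). Winner: Elena.
The two methods disagree.

no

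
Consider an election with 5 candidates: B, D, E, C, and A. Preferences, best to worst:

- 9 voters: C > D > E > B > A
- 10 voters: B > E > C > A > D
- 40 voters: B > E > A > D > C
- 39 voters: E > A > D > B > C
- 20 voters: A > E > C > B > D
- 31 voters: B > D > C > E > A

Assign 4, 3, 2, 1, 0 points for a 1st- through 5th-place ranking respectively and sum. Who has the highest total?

B: 9·1 + 10·4 + 40·4 + 39·1 + 20·1 + 31·4 = 392
D: 9·3 + 10·0 + 40·1 + 39·2 + 20·0 + 31·3 = 238
E: 9·2 + 10·3 + 40·3 + 39·4 + 20·3 + 31·1 = 415
C: 9·4 + 10·2 + 40·0 + 39·0 + 20·2 + 31·2 = 158
A: 9·0 + 10·1 + 40·2 + 39·3 + 20·4 + 31·0 = 287
E has the highest Borda score (415).

E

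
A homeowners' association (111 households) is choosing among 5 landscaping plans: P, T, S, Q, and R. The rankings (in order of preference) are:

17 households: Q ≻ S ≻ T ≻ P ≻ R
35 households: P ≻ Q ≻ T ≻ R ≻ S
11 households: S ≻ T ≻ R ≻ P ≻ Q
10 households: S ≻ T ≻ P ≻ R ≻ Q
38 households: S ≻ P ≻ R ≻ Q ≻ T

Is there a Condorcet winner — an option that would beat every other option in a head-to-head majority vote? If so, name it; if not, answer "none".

S

S vs P: 76–35 for S.
S vs T: 76–35 for S.
S vs Q: 59–52 for S.
S vs R: 76–35 for S.
S beats every other option head-to-head.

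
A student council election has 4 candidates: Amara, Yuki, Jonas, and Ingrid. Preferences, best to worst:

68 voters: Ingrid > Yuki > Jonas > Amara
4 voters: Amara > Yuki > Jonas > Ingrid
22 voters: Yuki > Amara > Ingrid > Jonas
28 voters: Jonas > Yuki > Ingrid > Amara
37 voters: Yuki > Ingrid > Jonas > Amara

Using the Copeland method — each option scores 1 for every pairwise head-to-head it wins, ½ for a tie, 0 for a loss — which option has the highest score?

Yuki

Amara: loses to Yuki, Jonas, and Ingrid → score 0.
Yuki: beats Amara, Jonas, and Ingrid → score 3.
Jonas: beats Amara; loses to Yuki and Ingrid → score 1.
Ingrid: beats Amara and Jonas; loses to Yuki → score 2.
Yuki has the best pairwise record.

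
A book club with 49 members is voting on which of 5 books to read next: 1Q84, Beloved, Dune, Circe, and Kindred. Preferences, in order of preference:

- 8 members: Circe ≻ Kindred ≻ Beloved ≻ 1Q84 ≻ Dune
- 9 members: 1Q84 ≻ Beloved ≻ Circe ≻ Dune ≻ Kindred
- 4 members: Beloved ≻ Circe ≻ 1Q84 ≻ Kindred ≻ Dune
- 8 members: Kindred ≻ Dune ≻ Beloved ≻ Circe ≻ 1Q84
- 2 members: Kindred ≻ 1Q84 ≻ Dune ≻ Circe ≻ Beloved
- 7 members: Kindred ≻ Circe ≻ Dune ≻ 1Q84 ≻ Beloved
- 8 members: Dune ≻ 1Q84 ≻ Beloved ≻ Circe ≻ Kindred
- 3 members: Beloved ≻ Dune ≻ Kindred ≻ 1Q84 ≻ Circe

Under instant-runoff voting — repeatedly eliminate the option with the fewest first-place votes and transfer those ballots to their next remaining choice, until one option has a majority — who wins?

Circe

Round 1: 1Q84 9, Beloved 7, Dune 8, Circe 8, Kindred 17. Eliminate Beloved.
Round 2: 1Q84 9, Dune 11, Circe 12, Kindred 17. Eliminate 1Q84.
Round 3: Dune 11, Circe 21, Kindred 17. Eliminate Dune.
Round 4: Circe 29, Kindred 20. Circe has a majority.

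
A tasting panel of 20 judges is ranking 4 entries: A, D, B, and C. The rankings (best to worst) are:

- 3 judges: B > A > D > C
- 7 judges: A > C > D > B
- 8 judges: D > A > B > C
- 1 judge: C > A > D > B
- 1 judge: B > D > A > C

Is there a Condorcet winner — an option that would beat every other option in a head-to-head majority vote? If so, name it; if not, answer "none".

A vs D: 11–9 for A.
A vs B: 16–4 for A.
A vs C: 19–1 for A.
A beats every other option head-to-head.

A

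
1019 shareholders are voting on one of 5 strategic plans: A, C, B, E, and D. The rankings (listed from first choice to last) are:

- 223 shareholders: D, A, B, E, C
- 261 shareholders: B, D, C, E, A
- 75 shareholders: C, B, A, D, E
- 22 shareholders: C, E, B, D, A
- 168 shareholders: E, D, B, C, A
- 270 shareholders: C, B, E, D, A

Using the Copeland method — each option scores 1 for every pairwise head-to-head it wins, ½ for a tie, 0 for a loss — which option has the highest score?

A: loses to C, B, E, and D → score 0.
C: beats A and E; loses to B and D → score 2.
B: beats A, C, E, and D → score 4.
E: beats A; loses to C, B, and D → score 1.
D: beats A, C, and E; loses to B → score 3.
B has the best pairwise record.

B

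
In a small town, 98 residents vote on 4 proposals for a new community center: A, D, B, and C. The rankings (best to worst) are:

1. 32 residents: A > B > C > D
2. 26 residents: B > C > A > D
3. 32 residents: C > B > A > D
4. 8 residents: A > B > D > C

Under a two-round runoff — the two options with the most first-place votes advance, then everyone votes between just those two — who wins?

C

Round 1 first-place votes: A 40, D 0, B 26, C 32.
A and C advance.
Runoff: A is preferred to C by 40 voters; C by 58.
C wins the runoff.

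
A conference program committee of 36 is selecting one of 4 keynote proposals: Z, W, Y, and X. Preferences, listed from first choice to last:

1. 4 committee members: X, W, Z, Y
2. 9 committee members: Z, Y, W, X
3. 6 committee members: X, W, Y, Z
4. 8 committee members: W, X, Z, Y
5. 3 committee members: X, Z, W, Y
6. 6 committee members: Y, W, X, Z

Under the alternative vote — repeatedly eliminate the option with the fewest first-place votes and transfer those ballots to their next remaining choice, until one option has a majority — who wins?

W

Round 1: Z 9, W 8, Y 6, X 13. Eliminate Y.
Round 2: Z 9, W 14, X 13. Eliminate Z.
Round 3: W 23, X 13. W has a majority.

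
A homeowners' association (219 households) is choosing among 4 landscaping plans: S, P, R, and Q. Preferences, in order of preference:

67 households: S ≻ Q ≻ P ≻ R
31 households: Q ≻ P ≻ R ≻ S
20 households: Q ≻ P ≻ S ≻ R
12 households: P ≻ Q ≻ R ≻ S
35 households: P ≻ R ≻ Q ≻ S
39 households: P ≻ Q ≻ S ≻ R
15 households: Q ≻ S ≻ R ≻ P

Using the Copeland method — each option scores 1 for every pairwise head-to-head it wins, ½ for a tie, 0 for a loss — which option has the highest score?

S: beats R; loses to P and Q → score 1.
P: beats S and R; loses to Q → score 2.
R: loses to S, P, and Q → score 0.
Q: beats S, P, and R → score 3.
Q has the best pairwise record.

Q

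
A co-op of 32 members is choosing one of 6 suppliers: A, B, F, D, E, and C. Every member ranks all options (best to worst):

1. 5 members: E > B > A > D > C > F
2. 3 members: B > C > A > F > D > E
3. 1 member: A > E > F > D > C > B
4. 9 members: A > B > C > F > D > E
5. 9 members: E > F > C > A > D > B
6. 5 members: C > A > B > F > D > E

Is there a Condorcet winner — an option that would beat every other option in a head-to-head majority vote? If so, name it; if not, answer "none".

Checking pairwise contests:
C beats A 17–15.
A beats B 24–8.
A beats F 23–9.
A beats D 32–0.
A beats E 18–14.
B beats C 17–15.
Every option loses at least one head-to-head, so there is no Condorcet winner.

none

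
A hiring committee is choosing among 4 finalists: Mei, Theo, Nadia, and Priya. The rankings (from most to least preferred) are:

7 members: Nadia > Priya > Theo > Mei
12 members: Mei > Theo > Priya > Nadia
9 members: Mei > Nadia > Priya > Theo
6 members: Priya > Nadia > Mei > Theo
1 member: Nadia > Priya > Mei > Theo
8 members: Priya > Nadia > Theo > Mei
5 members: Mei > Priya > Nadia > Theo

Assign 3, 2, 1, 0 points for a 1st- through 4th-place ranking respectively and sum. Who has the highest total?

Mei: 7·0 + 12·3 + 9·3 + 6·1 + 1·1 + 8·0 + 5·3 = 85
Theo: 7·1 + 12·2 + 9·0 + 6·0 + 1·0 + 8·1 + 5·0 = 39
Nadia: 7·3 + 12·0 + 9·2 + 6·2 + 1·3 + 8·2 + 5·1 = 75
Priya: 7·2 + 12·1 + 9·1 + 6·3 + 1·2 + 8·3 + 5·2 = 89
Priya has the highest Borda score (89).

Priya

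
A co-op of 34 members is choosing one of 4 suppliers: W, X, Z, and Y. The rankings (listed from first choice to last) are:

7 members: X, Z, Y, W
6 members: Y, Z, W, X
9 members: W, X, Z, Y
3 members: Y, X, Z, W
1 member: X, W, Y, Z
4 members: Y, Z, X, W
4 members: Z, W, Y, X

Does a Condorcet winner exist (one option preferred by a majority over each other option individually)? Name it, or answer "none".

Checking pairwise contests:
Z beats W 24–10.
W beats X 19–15.
X beats Z 20–14.
Z beats Y 20–14.
Every option loses at least one head-to-head, so there is no Condorcet winner.

none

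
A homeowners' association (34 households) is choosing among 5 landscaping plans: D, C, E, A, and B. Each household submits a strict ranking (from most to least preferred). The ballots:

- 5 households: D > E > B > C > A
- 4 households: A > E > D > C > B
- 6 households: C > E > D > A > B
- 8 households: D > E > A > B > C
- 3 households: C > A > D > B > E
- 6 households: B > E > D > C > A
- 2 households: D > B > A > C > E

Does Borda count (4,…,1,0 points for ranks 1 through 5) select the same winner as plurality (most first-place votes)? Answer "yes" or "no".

yes

Borda — scores: D 98, C 53, E 87, A 51, B 51. Winner: D.
Plurality — first-place votes: D 15, C 9, E 0, A 4, B 6. Winner: D.
The two methods agree.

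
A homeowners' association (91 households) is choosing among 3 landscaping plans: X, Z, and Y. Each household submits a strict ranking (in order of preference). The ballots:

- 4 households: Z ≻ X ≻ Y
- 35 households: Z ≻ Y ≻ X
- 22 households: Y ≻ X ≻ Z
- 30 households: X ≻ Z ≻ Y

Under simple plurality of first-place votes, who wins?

First-place votes: X 30, Z 39, Y 22.
Z has the most first-place votes.

Z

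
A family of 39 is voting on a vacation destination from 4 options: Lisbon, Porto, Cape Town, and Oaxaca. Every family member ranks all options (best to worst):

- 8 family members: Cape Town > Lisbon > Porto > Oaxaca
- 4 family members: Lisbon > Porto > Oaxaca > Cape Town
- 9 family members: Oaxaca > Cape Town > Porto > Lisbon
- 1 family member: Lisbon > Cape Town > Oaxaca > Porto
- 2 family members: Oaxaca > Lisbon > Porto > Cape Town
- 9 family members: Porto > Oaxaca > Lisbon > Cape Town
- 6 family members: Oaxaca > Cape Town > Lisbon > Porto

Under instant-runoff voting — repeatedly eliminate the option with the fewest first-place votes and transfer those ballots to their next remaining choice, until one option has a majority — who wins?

Round 1: Lisbon 5, Porto 9, Cape Town 8, Oaxaca 17. Eliminate Lisbon.
Round 2: Porto 13, Cape Town 9, Oaxaca 17. Eliminate Cape Town.
Round 3: Porto 21, Oaxaca 18. Porto has a majority.

Porto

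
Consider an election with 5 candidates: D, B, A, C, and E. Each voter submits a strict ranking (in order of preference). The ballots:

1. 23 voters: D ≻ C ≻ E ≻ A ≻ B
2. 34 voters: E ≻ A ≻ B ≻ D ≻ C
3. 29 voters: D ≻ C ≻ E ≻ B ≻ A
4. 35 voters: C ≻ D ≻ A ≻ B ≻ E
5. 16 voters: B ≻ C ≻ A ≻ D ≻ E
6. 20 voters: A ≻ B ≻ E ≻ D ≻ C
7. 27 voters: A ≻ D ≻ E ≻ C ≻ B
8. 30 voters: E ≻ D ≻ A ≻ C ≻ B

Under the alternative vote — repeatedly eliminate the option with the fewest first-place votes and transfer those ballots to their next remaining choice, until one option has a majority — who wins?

Round 1: D 52, B 16, A 47, C 35, E 64. Eliminate B.
Round 2: D 52, A 47, C 51, E 64. Eliminate A.
Round 3: D 79, C 51, E 84. Eliminate C.
Round 4: D 130, E 84. D has a majority.

D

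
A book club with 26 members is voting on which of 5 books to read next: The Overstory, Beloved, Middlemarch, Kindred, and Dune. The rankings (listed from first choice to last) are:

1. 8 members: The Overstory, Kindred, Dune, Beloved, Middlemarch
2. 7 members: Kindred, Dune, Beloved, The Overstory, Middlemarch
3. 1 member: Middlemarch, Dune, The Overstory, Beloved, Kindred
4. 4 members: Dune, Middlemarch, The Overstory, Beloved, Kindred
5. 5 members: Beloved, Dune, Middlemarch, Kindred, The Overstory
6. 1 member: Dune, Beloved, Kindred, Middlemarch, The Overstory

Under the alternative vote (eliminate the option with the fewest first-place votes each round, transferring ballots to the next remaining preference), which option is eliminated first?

Middlemarch

Round 1: The Overstory 8, Beloved 5, Middlemarch 1, Kindred 7, Dune 5. Eliminate Middlemarch.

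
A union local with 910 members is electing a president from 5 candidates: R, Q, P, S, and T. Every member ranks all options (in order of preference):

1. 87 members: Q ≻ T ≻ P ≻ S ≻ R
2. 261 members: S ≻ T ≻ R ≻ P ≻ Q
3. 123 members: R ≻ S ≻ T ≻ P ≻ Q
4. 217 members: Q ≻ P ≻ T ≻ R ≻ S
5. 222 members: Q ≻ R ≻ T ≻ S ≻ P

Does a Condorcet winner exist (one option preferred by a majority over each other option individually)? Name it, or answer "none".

Q vs R: 526–384 for Q.
Q vs P: 526–384 for Q.
Q vs S: 526–384 for Q.
Q vs T: 526–384 for Q.
Q beats every other option head-to-head.

Q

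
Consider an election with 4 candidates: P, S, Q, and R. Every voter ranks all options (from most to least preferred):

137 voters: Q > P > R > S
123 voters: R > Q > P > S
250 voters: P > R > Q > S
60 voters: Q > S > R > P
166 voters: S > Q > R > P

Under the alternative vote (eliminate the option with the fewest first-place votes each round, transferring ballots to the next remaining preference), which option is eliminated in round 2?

Round 1: P 250, S 166, Q 197, R 123. Eliminate R.
Round 2: P 250, S 166, Q 320. Eliminate S.

S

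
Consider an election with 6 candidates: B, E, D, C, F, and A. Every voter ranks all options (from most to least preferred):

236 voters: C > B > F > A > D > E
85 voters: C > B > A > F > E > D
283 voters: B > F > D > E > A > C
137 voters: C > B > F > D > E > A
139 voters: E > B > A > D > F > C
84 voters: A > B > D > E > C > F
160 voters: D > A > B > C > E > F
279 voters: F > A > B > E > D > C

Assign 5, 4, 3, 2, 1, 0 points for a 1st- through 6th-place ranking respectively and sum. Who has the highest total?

B: 236·4 + 85·4 + 283·5 + 137·4 + 139·4 + 84·4 + 160·3 + 279·3 = 5456
E: 236·0 + 85·1 + 283·2 + 137·1 + 139·5 + 84·2 + 160·1 + 279·2 = 2369
D: 236·1 + 85·0 + 283·3 + 137·2 + 139·2 + 84·3 + 160·5 + 279·1 = 2968
C: 236·5 + 85·5 + 283·0 + 137·5 + 139·0 + 84·1 + 160·2 + 279·0 = 2694
F: 236·3 + 85·2 + 283·4 + 137·3 + 139·1 + 84·0 + 160·0 + 279·5 = 3955
A: 236·2 + 85·3 + 283·1 + 137·0 + 139·3 + 84·5 + 160·4 + 279·4 = 3603
B has the highest Borda score (5456).

B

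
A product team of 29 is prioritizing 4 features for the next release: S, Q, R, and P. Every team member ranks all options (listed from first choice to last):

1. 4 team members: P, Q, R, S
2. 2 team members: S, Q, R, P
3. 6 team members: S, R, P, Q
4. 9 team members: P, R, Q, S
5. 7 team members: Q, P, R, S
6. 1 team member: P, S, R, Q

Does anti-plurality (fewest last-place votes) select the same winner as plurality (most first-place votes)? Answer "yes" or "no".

no

Anti-plurality — last-place votes: S 20, Q 7, R 0, P 2. Winner: R.
Plurality — first-place votes: S 8, Q 7, R 0, P 14. Winner: P.
The two methods disagree.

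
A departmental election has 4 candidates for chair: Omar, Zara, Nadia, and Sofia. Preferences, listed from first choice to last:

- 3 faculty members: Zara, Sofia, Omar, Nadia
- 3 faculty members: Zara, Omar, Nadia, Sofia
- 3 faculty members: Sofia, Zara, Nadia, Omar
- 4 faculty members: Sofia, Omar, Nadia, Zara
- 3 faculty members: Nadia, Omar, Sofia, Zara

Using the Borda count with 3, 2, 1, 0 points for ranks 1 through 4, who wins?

Omar: 3·1 + 3·2 + 3·0 + 4·2 + 3·2 = 23
Zara: 3·3 + 3·3 + 3·2 + 4·0 + 3·0 = 24
Nadia: 3·0 + 3·1 + 3·1 + 4·1 + 3·3 = 19
Sofia: 3·2 + 3·0 + 3·3 + 4·3 + 3·1 = 30
Sofia has the highest Borda score (30).

Sofia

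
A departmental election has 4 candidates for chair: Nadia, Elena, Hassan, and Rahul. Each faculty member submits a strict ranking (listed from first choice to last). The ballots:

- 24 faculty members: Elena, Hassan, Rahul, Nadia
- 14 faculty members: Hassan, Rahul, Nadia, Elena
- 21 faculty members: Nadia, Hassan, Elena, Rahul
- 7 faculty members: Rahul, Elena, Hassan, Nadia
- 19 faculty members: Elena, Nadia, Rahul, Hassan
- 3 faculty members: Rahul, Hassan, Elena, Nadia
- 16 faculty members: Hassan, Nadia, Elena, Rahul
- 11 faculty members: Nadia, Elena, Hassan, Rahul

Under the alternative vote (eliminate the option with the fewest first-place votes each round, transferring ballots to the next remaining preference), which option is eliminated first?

Rahul

Round 1: Nadia 32, Elena 43, Hassan 30, Rahul 10. Eliminate Rahul.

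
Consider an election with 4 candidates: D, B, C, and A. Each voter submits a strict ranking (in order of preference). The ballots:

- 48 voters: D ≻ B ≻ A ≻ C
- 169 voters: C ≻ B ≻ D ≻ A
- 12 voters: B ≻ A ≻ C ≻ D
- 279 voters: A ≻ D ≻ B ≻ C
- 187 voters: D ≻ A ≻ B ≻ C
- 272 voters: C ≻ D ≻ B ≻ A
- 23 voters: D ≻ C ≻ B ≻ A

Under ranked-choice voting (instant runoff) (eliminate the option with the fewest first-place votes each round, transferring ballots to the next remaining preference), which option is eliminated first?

Round 1: D 258, B 12, C 441, A 279. Eliminate B.

B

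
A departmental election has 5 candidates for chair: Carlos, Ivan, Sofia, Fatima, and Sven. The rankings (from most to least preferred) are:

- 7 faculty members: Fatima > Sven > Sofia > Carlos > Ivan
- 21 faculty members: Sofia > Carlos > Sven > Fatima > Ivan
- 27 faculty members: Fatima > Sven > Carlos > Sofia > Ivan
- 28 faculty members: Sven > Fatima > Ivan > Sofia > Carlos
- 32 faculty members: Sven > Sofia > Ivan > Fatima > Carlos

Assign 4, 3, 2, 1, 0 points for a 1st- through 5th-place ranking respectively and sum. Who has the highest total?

Sven

Carlos: 7·1 + 21·3 + 27·2 + 28·0 + 32·0 = 124
Ivan: 7·0 + 21·0 + 27·0 + 28·2 + 32·2 = 120
Sofia: 7·2 + 21·4 + 27·1 + 28·1 + 32·3 = 249
Fatima: 7·4 + 21·1 + 27·4 + 28·3 + 32·1 = 273
Sven: 7·3 + 21·2 + 27·3 + 28·4 + 32·4 = 384
Sven has the highest Borda score (384).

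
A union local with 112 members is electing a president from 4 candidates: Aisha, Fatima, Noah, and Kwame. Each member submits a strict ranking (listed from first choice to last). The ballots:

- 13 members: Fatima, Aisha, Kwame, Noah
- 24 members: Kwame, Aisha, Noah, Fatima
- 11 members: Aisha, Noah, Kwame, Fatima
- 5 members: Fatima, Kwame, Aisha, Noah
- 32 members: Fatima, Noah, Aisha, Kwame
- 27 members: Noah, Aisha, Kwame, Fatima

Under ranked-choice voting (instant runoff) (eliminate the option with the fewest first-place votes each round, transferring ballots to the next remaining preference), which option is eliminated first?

Round 1: Aisha 11, Fatima 50, Noah 27, Kwame 24. Eliminate Aisha.

Aisha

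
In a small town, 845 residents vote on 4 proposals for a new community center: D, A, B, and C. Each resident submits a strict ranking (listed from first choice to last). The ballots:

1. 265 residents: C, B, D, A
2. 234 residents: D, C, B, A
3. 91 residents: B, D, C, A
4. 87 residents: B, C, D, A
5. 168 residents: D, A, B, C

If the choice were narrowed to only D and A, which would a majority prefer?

D

Voters preferring D to A: 845; preferring A to D: 0.
D wins the head-to-head.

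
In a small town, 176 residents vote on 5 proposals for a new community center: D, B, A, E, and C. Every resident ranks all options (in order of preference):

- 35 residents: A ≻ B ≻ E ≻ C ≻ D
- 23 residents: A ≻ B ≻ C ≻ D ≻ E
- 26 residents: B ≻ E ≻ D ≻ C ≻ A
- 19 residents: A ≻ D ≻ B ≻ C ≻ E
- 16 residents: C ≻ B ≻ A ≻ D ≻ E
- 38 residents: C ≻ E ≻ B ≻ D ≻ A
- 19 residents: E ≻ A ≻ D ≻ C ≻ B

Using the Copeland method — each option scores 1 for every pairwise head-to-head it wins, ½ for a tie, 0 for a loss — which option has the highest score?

A

D: loses to B, A, E, and C → score 0.
B: beats D, E, and C; loses to A → score 3.
A: beats D, B, E, and C → score 4.
E: beats D; loses to B, A, and C → score 1.
C: beats D and E; loses to B and A → score 2.
A has the best pairwise record.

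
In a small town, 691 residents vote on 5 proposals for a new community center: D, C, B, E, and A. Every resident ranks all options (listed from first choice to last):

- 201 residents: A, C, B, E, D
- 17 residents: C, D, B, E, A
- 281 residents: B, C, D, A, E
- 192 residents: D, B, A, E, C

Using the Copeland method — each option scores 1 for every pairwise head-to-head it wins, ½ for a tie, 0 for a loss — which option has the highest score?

B

D: beats E and A; loses to C and B → score 2.
C: beats D and E; loses to B and A → score 2.
B: beats D, C, E, and A → score 4.
E: loses to D, C, B, and A → score 0.
A: beats C and E; loses to D and B → score 2.
B has the best pairwise record.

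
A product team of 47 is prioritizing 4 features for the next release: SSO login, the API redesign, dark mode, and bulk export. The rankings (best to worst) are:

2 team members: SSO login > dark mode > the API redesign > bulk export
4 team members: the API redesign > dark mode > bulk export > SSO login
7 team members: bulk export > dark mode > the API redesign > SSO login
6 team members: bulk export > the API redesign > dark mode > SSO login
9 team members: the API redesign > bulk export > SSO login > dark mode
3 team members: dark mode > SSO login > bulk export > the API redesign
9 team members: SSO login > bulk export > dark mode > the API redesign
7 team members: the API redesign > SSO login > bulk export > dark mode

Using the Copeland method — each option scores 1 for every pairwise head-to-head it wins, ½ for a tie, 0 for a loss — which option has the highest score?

SSO login: beats dark mode; loses to the API redesign and bulk export → score 1.
the API redesign: beats SSO login and dark mode; loses to bulk export → score 2.
dark mode: loses to SSO login, the API redesign, and bulk export → score 0.
bulk export: beats SSO login, the API redesign, and dark mode → score 3.
bulk export has the best pairwise record.

bulk export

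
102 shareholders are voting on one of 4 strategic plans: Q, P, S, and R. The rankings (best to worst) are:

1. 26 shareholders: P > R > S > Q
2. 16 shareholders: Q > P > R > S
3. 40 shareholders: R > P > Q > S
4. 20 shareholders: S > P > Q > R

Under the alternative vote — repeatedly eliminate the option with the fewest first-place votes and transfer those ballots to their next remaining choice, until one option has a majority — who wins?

Round 1: Q 16, P 26, S 20, R 40. Eliminate Q.
Round 2: P 42, S 20, R 40. Eliminate S.
Round 3: P 62, R 40. P has a majority.

P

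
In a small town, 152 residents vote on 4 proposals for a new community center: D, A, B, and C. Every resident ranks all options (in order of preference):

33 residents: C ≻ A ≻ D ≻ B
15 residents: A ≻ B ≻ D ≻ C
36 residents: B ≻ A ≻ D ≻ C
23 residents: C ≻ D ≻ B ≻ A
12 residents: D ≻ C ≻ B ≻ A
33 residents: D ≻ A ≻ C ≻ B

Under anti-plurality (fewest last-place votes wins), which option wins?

D

Last-place votes: D 0, A 35, B 66, C 51.
D is ranked last by the fewest voters, so D wins.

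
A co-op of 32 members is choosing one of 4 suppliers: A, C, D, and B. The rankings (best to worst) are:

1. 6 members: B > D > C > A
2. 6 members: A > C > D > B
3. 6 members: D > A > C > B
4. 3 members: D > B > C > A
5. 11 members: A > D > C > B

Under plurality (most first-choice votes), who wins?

First-place votes: A 17, C 0, D 9, B 6.
A has the most first-place votes.

A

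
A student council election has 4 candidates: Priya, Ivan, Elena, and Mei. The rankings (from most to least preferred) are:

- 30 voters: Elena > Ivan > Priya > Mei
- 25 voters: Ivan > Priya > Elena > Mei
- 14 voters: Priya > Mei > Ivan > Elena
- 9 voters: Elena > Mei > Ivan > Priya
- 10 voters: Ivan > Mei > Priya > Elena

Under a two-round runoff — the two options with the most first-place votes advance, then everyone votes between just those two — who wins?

Ivan

Round 1 first-place votes: Priya 14, Ivan 35, Elena 39, Mei 0.
Elena and Ivan advance.
Runoff: Elena is preferred to Ivan by 39 voters; Ivan by 49.
Ivan wins the runoff.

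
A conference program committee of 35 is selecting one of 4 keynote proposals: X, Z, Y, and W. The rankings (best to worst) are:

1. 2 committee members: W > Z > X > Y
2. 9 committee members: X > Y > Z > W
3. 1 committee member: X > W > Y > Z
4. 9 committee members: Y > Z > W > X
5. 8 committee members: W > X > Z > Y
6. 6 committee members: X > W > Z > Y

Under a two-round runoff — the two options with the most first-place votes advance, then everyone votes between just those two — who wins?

Round 1 first-place votes: X 16, Z 0, Y 9, W 10.
X and W advance.
Runoff: X is preferred to W by 16 voters; W by 19.
W wins the runoff.

W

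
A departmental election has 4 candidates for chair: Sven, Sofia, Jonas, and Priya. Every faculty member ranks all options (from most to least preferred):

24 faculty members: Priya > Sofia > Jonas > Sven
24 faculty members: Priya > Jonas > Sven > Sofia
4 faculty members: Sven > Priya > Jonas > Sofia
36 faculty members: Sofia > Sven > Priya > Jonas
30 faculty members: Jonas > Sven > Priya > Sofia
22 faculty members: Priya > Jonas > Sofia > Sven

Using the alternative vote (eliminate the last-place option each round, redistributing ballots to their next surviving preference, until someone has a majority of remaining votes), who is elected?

Round 1: Sven 4, Sofia 36, Jonas 30, Priya 70. Eliminate Sven.
Round 2: Sofia 36, Jonas 30, Priya 74. Priya has a majority.

Priya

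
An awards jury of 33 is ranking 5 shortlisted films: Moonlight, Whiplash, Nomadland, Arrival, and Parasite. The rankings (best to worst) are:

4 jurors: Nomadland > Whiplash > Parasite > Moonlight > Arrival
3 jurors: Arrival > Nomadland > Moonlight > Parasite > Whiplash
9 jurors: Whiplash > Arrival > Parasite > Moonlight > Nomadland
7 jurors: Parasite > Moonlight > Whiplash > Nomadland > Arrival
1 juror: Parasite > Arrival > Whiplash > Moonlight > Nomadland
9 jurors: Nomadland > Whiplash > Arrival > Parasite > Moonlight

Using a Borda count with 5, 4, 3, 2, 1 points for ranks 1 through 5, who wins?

Moonlight: 4·2 + 3·3 + 9·2 + 7·4 + 1·2 + 9·1 = 74
Whiplash: 4·4 + 3·1 + 9·5 + 7·3 + 1·3 + 9·4 = 124
Nomadland: 4·5 + 3·4 + 9·1 + 7·2 + 1·1 + 9·5 = 101
Arrival: 4·1 + 3·5 + 9·4 + 7·1 + 1·4 + 9·3 = 93
Parasite: 4·3 + 3·2 + 9·3 + 7·5 + 1·5 + 9·2 = 103
Whiplash has the highest Borda score (124).

Whiplash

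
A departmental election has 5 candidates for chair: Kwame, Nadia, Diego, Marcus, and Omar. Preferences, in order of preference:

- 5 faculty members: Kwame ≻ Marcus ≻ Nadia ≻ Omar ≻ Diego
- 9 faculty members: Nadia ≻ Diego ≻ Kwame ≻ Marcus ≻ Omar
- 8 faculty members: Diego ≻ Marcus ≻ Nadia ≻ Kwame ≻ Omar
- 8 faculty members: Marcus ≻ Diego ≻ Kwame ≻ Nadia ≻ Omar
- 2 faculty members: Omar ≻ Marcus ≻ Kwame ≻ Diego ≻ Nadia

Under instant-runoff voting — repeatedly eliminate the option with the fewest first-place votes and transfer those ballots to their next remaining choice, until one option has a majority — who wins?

Round 1: Kwame 5, Nadia 9, Diego 8, Marcus 8, Omar 2. Eliminate Omar.
Round 2: Kwame 5, Nadia 9, Diego 8, Marcus 10. Eliminate Kwame.
Round 3: Nadia 9, Diego 8, Marcus 15. Eliminate Diego.
Round 4: Nadia 9, Marcus 23. Marcus has a majority.

Marcus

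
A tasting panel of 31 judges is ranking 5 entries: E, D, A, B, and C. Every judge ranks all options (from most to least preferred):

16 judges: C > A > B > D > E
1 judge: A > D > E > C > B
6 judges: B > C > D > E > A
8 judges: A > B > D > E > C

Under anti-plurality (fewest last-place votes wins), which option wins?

D

Last-place votes: E 16, D 0, A 6, B 1, C 8.
D is ranked last by the fewest voters, so D wins.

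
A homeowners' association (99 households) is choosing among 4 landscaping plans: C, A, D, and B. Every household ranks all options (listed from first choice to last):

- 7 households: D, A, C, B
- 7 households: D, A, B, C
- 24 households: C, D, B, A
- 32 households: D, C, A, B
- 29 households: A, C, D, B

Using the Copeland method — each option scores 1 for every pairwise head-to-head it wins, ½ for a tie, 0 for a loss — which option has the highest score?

C: beats A, D, and B → score 3.
A: beats B; loses to C and D → score 1.
D: beats A and B; loses to C → score 2.
B: loses to C, A, and D → score 0.
C has the best pairwise record.

C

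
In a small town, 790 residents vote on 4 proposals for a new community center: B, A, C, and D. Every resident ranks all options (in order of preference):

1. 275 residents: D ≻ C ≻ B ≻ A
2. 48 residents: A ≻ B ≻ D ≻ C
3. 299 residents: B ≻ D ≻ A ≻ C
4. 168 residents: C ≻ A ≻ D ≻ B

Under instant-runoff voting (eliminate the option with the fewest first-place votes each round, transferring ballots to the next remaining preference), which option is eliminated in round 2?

Round 1: B 299, A 48, C 168, D 275. Eliminate A.
Round 2: B 347, C 168, D 275. Eliminate C.

C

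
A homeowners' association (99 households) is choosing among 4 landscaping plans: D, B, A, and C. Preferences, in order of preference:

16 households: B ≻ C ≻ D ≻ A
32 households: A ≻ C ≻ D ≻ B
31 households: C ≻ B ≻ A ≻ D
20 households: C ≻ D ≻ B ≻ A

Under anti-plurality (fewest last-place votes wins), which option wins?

Last-place votes: D 31, B 32, A 36, C 0.
C is ranked last by the fewest voters, so C wins.

C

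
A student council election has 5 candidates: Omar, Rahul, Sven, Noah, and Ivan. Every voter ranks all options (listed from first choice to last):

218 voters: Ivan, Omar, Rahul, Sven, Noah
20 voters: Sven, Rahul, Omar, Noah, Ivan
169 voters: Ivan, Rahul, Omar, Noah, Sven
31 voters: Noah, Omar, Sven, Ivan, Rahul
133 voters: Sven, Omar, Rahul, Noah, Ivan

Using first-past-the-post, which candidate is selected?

Ivan

First-place votes: Omar 0, Rahul 0, Sven 153, Noah 31, Ivan 387.
Ivan has the most first-place votes.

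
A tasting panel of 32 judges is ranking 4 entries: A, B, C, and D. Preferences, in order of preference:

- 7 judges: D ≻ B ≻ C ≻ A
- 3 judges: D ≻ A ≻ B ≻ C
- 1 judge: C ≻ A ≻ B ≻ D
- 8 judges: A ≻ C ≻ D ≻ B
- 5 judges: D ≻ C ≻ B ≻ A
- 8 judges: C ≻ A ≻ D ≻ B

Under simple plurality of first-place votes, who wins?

D

First-place votes: A 8, B 0, C 9, D 15.
D has the most first-place votes.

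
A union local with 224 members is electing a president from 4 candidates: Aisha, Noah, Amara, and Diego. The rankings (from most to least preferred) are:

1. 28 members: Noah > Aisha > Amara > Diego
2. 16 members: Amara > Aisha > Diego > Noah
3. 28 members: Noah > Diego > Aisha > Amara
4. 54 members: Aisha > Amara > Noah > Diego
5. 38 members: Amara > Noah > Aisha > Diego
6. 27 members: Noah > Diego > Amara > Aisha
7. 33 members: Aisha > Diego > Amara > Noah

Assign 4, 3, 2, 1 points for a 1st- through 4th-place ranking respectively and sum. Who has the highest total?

Aisha

Aisha: 28·3 + 16·3 + 28·2 + 54·4 + 38·2 + 27·1 + 33·4 = 639
Noah: 28·4 + 16·1 + 28·4 + 54·2 + 38·3 + 27·4 + 33·1 = 603
Amara: 28·2 + 16·4 + 28·1 + 54·3 + 38·4 + 27·2 + 33·2 = 582
Diego: 28·1 + 16·2 + 28·3 + 54·1 + 38·1 + 27·3 + 33·3 = 416
Aisha has the highest Borda score (639).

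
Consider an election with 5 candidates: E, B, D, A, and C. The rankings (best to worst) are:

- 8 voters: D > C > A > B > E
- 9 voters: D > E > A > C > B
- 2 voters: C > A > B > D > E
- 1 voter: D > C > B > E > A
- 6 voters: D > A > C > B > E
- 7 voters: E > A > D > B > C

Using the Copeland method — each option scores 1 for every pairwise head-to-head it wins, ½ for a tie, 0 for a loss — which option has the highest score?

D

E: beats A; loses to B, D, and C → score 1.
B: beats E; loses to D, A, and C → score 1.
D: beats E, B, A, and C → score 4.
A: beats B and C; loses to E and D → score 2.
C: beats E and B; loses to D and A → score 2.
D has the best pairwise record.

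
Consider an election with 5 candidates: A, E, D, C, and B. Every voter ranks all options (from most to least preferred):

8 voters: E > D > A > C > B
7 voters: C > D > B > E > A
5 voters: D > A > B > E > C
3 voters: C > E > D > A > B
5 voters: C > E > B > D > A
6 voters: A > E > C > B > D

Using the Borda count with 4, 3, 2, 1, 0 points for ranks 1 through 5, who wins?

E

A: 8·2 + 7·0 + 5·3 + 3·1 + 5·0 + 6·4 = 58
E: 8·4 + 7·1 + 5·1 + 3·3 + 5·3 + 6·3 = 86
D: 8·3 + 7·3 + 5·4 + 3·2 + 5·1 + 6·0 = 76
C: 8·1 + 7·4 + 5·0 + 3·4 + 5·4 + 6·2 = 80
B: 8·0 + 7·2 + 5·2 + 3·0 + 5·2 + 6·1 = 40
E has the highest Borda score (86).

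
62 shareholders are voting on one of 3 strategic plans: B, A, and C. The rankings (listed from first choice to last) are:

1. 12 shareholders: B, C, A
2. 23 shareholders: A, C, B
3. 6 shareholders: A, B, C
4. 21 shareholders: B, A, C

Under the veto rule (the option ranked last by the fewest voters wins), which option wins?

A

Last-place votes: B 23, A 12, C 27.
A is ranked last by the fewest voters, so A wins.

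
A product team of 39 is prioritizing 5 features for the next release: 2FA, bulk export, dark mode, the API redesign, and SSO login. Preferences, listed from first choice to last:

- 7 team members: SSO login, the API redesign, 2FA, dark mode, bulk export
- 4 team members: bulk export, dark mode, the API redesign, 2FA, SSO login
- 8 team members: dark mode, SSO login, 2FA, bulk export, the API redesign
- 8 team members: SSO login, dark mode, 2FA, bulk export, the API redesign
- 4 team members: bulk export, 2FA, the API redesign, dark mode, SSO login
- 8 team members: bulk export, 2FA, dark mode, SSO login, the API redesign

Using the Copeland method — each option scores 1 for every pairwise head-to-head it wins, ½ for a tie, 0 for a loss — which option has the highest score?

dark mode

2FA: beats bulk export and the API redesign; loses to dark mode and SSO login → score 2.
bulk export: beats the API redesign; loses to 2FA, dark mode, and SSO login → score 1.
dark mode: beats 2FA, bulk export, the API redesign, and SSO login → score 4.
the API redesign: loses to 2FA, bulk export, dark mode, and SSO login → score 0.
SSO login: beats 2FA, bulk export, and the API redesign; loses to dark mode → score 3.
dark mode has the best pairwise record.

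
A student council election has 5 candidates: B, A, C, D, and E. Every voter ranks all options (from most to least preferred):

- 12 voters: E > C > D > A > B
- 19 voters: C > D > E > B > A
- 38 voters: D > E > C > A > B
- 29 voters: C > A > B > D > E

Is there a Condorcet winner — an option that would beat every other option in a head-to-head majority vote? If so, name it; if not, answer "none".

none

Checking pairwise contests:
A beats B 79–19.
C beats A 98–0.
E beats C 50–48.
C beats D 60–38.
D beats E 86–12.
Every option loses at least one head-to-head, so there is no Condorcet winner.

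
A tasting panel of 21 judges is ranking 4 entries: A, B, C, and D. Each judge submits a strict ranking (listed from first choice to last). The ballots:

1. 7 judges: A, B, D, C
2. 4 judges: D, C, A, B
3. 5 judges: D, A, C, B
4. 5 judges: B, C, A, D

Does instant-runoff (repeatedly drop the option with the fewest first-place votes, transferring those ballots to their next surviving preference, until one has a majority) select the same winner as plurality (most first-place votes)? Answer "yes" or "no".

Instant-runoff — R1 A 7, B 5, C 0, D 9 (C out); R2 A 7, B 5, D 9 (B out); R3 A 12, D 9 (A winner). Winner: A.
Plurality — first-place votes: A 7, B 5, C 0, D 9. Winner: D.
The two methods disagree.

no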